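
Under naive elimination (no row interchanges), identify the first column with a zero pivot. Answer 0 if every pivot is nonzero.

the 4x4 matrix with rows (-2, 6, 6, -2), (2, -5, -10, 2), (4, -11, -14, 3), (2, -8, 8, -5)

first zero-pivot column = 0

Naive forward elimination:
R2 <- R2 - (-1)*R1:  [  0   1  -4   0 ]
R3 <- R3 - (-2)*R1:  [  0   1  -2  -1 ]
R4 <- R4 - (-1)*R1:  [  0  -2  14  -7 ]
R3 <- R3 - (1)*R2:  [  0   0   2  -1 ]
R4 <- R4 - (-2)*R2:  [  0   0   6  -7 ]
R4 <- R4 - (3)*R3:  [  0   0   0  -4 ]
All pivots nonzero; naive elimination completes without hitting a zero pivot.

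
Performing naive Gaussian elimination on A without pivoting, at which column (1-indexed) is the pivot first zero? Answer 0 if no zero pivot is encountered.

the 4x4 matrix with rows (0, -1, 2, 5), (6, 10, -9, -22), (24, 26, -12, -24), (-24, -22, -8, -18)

first zero-pivot column = 1

Naive forward elimination:
Pivot entry (1,1) is zero but row 2 has 6 in column 1 -> naive elimination stops; a row interchange (e.g. R1 <-> R2) would be required here.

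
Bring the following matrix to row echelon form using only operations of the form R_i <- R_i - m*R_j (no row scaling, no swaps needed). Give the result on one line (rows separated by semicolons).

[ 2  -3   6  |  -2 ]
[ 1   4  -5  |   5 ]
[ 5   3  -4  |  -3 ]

Forward elimination:
R2 <- R2 - (1/2)*R1:  [    0  11/2    -8     6 ]
R3 <- R3 - (5/2)*R1:  [    0  21/2   -19     2 ]
R3 <- R3 - (21/11)*R2:  [       0        0   -41/11  -104/11 ]
Row echelon form:
[ 2    -3       6  |       -2 ]
[ 0  11/2      -8  |        6 ]
[ 0     0  -41/11  |  -104/11 ]

REF = [2 -3 6 -2; 0 11/2 -8 6; 0 0 -41/11 -104/11]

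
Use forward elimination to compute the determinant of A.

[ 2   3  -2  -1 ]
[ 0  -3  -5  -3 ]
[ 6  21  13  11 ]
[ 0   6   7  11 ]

Forward elimination:
R3 <- R3 - (3)*R1:  [  0  12  19  14 ]
R3 <- R3 - (-4)*R2:  [  0   0  -1   2 ]
R4 <- R4 - (-2)*R2:  [  0   0  -3   5 ]
R4 <- R4 - (3)*R3:  [  0   0   0  -1 ]
Upper-triangular form:
[ 2   3  -2  -1 ]
[ 0  -3  -5  -3 ]
[ 0   0  -1   2 ]
[ 0   0   0  -1 ]
det(A) = (-1)^0 * (2) * (-3) * (-1) * (-1) = -6  (0 row swaps -> sign +1)

det(A) = -6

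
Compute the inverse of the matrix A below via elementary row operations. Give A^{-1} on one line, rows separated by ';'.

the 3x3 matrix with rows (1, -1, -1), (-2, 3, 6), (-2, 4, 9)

Gauss-Jordan on [A | I]:
R2 <- R2 - (-2)*R1:  [ 0  1  4  |  2  1  0 ]
R3 <- R3 - (-2)*R1:  [ 0  2  7  |  2  0  1 ]
R1 <- R1 - (-1)*R2:  [ 1  0  3  |  3  1  0 ]
R3 <- R3 - (2)*R2:  [  0   0  -1  |  -2  -2   1 ]
R3 <- (1/-1)*R3:  [  0   0   1  |   2   2  -1 ]
R1 <- R1 - (3)*R3:  [  1   0   0  |  -3  -5   3 ]
R2 <- R2 - (4)*R3:  [  0   1   0  |  -6  -7   4 ]
Right block of [I | A^{-1}] is the inverse:
[ -3  -5   3 ]
[ -6  -7   4 ]
[  2   2  -1 ]

inverse = [-3 -5 3; -6 -7 4; 2 2 -1]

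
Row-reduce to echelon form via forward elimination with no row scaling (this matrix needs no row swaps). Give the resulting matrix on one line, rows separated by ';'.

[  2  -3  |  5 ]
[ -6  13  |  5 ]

Forward elimination:
R2 <- R2 - (-3)*R1:  [  0   4  20 ]
Row echelon form:
[ 2  -3  |   5 ]
[ 0   4  |  20 ]

REF = [2 -3 5; 0 4 20]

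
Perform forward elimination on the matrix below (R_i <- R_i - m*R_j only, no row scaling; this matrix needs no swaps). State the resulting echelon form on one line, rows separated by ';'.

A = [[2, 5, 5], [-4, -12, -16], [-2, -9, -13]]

Forward elimination:
R2 <- R2 - (-2)*R1:  [  0  -2  -6 ]
R3 <- R3 - (-1)*R1:  [  0  -4  -8 ]
R3 <- R3 - (2)*R2:  [ 0  0  4 ]
Row echelon form:
[ 2   5   5 ]
[ 0  -2  -6 ]
[ 0   0   4 ]

REF = [2 5 5; 0 -2 -6; 0 0 4]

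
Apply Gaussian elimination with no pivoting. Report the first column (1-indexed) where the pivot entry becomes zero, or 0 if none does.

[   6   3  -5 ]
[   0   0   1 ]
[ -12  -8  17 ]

Naive forward elimination:
R3 <- R3 - (-2)*R1:  [  0  -2   7 ]
Matrix at this point:
[ 6   3  -5 ]
[ 0   0   1 ]
[ 0  -2   7 ]
Pivot entry (2,2) is zero but row 3 has -2 in column 2 -> naive elimination stops; a row interchange (e.g. R2 <-> R3) would be required here.

first zero-pivot column = 2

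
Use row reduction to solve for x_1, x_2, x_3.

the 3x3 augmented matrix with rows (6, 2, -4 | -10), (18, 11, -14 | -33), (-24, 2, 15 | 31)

Forward elimination on [A|b]:
R2 <- R2 - (3)*R1:  [  0   5  -2  -3 ]
R3 <- R3 - (-4)*R1:  [  0  10  -1  -9 ]
R3 <- R3 - (2)*R2:  [  0   0   3  -3 ]
Row echelon form:
[ 6  2  -4  |  -10 ]
[ 0  5  -2  |   -3 ]
[ 0  0   3  |   -3 ]
Back-substitution:
x_3 = (-3) / 3 = -1
x_2 = (-3 - (-2)*(-1)) / 5 = -1
x_1 = (-10 - (2)*(-1) - (-4)*(-1)) / 6 = -2

(-2, -1, -1)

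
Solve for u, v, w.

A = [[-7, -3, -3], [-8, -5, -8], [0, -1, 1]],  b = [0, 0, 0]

(0, 0, 0)

Forward elimination on [A|b]:
R2 <- R2 - (8/7)*R1:  [     0  -11/7  -32/7      0 ]
R3 <- R3 - (7/11)*R2:  [     0      0  43/11      0 ]
Row echelon form:
[ -7     -3     -3  |  0 ]
[  0  -11/7  -32/7  |  0 ]
[  0      0  43/11  |  0 ]
Back-substitution:
w = (0) / (43/11) = 0
v = (0 - (-32/7)*(0)) / (-11/7) = 0
u = (0 - (-3)*(0) - (-3)*(0)) / -7 = 0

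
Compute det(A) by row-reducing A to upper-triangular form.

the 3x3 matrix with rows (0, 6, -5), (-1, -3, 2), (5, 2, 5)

det(A) = 25

Forward elimination:
R1 <-> R2   (pivot in column 1 was zero)
[ -1  -3   2 ]
[  0   6  -5 ]
[  5   2   5 ]
R3 <- R3 - (-5)*R1:  [   0  -13   15 ]
R3 <- R3 - (-13/6)*R2:  [    0     0  25/6 ]
Upper-triangular form:
[ -1  -3     2 ]
[  0   6    -5 ]
[  0   0  25/6 ]
det(A) = (-1)^1 * (-1) * (6) * (25/6) = 25  (1 row swap -> sign -1)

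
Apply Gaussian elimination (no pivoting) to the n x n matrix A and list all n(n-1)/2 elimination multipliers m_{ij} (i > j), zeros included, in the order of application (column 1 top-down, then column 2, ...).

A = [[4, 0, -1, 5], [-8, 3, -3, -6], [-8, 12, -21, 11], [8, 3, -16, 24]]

multipliers: -2, -2, 2, 4, 1, 3

Forward elimination:
R2 <- R2 - (-2)*R1:  [  0   3  -5   4 ]
R3 <- R3 - (-2)*R1:  [   0   12  -23   21 ]
R4 <- R4 - (2)*R1:  [   0    3  -14   14 ]
R3 <- R3 - (4)*R2:  [  0   0  -3   5 ]
R4 <- R4 - (1)*R2:  [  0   0  -9  10 ]
R4 <- R4 - (3)*R3:  [  0   0   0  -5 ]
Multipliers (in order of application): m_{21} = -2, m_{31} = -2, m_{41} = 2, m_{32} = 4, m_{42} = 1, m_{43} = 3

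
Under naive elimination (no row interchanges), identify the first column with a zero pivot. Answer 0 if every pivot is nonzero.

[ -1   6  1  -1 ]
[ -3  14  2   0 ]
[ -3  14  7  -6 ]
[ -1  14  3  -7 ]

Naive forward elimination:
R2 <- R2 - (3)*R1:  [  0  -4  -1   3 ]
R3 <- R3 - (3)*R1:  [  0  -4   4  -3 ]
R4 <- R4 - (1)*R1:  [  0   8   2  -6 ]
R3 <- R3 - (1)*R2:  [  0   0   5  -6 ]
R4 <- R4 - (-2)*R2:  [ 0  0  0  0 ]
Matrix at this point:
[ -1   6   1  -1 ]
[  0  -4  -1   3 ]
[  0   0   5  -6 ]
[  0   0   0   0 ]
Pivot entry (4,4) in the last row is zero and there are no rows below to swap with -> zero pivot in column 4 (A is singular).

first zero-pivot column = 4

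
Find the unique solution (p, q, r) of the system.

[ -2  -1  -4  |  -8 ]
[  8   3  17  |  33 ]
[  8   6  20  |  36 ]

Forward elimination on [A|b]:
R2 <- R2 - (-4)*R1:  [  0  -1   1   1 ]
R3 <- R3 - (-4)*R1:  [ 0  2  4  4 ]
R3 <- R3 - (-2)*R2:  [ 0  0  6  6 ]
Row echelon form:
[ -2  -1  -4  |  -8 ]
[  0  -1   1  |   1 ]
[  0   0   6  |   6 ]
Back-substitution:
r = (6) / 6 = 1
q = (1 - (1)*(1)) / -1 = 0
p = (-8 - (-1)*(0) - (-4)*(1)) / -2 = 2

(2, 0, 1)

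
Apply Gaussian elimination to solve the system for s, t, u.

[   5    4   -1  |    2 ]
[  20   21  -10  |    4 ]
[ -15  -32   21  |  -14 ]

(-2, 4, 4)

Forward elimination on [A|b]:
R2 <- R2 - (4)*R1:  [  0   5  -6  -4 ]
R3 <- R3 - (-3)*R1:  [   0  -20   18   -8 ]
R3 <- R3 - (-4)*R2:  [   0    0   -6  -24 ]
Row echelon form:
[ 5  4  -1  |    2 ]
[ 0  5  -6  |   -4 ]
[ 0  0  -6  |  -24 ]
Back-substitution:
u = (-24) / -6 = 4
t = (-4 - (-6)*(4)) / 5 = 4
s = (2 - (4)*(4) - (-1)*(4)) / 5 = -2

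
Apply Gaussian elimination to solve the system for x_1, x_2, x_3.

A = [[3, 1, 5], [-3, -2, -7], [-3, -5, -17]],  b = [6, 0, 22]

Forward elimination on [A|b]:
R2 <- R2 - (-1)*R1:  [  0  -1  -2   6 ]
R3 <- R3 - (-1)*R1:  [   0   -4  -12   28 ]
R3 <- R3 - (4)*R2:  [  0   0  -4   4 ]
Row echelon form:
[ 3   1   5  |  6 ]
[ 0  -1  -2  |  6 ]
[ 0   0  -4  |  4 ]
Back-substitution:
x_3 = (4) / -4 = -1
x_2 = (6 - (-2)*(-1)) / -1 = -4
x_1 = (6 - (1)*(-4) - (5)*(-1)) / 3 = 5

(5, -4, -1)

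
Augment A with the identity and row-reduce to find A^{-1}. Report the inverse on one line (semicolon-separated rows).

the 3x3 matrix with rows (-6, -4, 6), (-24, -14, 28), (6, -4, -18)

inverse = [-91/12 2 7/12; 11/2 -3/2 -1/2; -15/4 1 1/4]

Gauss-Jordan on [A | I]:
R1 <- (1/-6)*R1:  [    1   2/3    -1  |  -1/6     0     0 ]
R2 <- R2 - (-24)*R1:  [  0   2   4  |  -4   1   0 ]
R3 <- R3 - (6)*R1:  [   0   -8  -12  |    1    0    1 ]
R2 <- (1/2)*R2:  [   0    1    2  |   -2  1/2    0 ]
R1 <- R1 - (2/3)*R2:  [    1     0  -7/3  |   7/6  -1/3     0 ]
R3 <- R3 - (-8)*R2:  [   0    0    4  |  -15    4    1 ]
R3 <- (1/4)*R3:  [     0      0      1  |  -15/4      1    1/4 ]
R1 <- R1 - (-7/3)*R3:  [      1       0       0  |  -91/12       2    7/12 ]
R2 <- R2 - (2)*R3:  [    0     1     0  |  11/2  -3/2  -1/2 ]
Right block of [I | A^{-1}] is the inverse:
[ -91/12     2  7/12 ]
[   11/2  -3/2  -1/2 ]
[  -15/4     1   1/4 ]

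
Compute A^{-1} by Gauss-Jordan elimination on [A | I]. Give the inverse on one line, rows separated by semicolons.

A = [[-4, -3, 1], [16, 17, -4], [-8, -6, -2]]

inverse = [-29/40 -3/20 -1/16; 4/5 1/5 0; 1/2 0 -1/4]

Gauss-Jordan on [A | I]:
R1 <- (1/-4)*R1:  [    1   3/4  -1/4  |  -1/4     0     0 ]
R2 <- R2 - (16)*R1:  [ 0  5  0  |  4  1  0 ]
R3 <- R3 - (-8)*R1:  [  0   0  -4  |  -2   0   1 ]
R2 <- (1/5)*R2:  [   0    1    0  |  4/5  1/5    0 ]
R1 <- R1 - (3/4)*R2:  [      1       0    -1/4  |  -17/20   -3/20       0 ]
R3 <- (1/-4)*R3:  [    0     0     1  |   1/2     0  -1/4 ]
R1 <- R1 - (-1/4)*R3:  [      1       0       0  |  -29/40   -3/20   -1/16 ]
Right block of [I | A^{-1}] is the inverse:
[ -29/40  -3/20  -1/16 ]
[    4/5    1/5      0 ]
[    1/2      0   -1/4 ]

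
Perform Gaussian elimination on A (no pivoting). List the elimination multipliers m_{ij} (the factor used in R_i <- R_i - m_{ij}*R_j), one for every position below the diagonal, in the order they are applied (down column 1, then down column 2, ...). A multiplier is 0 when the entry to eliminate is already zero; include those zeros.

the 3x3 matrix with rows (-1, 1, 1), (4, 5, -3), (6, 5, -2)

Forward elimination:
R2 <- R2 - (-4)*R1:  [ 0  9  1 ]
R3 <- R3 - (-6)*R1:  [  0  11   4 ]
R3 <- R3 - (11/9)*R2:  [    0     0  25/9 ]
Multipliers (in order of application): m_{21} = -4, m_{31} = -6, m_{32} = 11/9

multipliers: -4, -6, 11/9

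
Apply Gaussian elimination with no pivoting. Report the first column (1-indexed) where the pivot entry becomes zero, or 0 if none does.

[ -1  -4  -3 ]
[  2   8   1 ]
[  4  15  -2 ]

first zero-pivot column = 2

Naive forward elimination:
R2 <- R2 - (-2)*R1:  [  0   0  -5 ]
R3 <- R3 - (-4)*R1:  [   0   -1  -14 ]
Matrix at this point:
[ -1  -4   -3 ]
[  0   0   -5 ]
[  0  -1  -14 ]
Pivot entry (2,2) is zero but row 3 has -1 in column 2 -> naive elimination stops; a row interchange (e.g. R2 <-> R3) would be required here.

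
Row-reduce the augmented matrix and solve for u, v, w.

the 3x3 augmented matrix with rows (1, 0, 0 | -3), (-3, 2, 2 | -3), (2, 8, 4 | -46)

(-3, -4, -2)

Forward elimination on [A|b]:
R2 <- R2 - (-3)*R1:  [   0    2    2  -12 ]
R3 <- R3 - (2)*R1:  [   0    8    4  -40 ]
R3 <- R3 - (4)*R2:  [  0   0  -4   8 ]
Row echelon form:
[ 1  0   0  |   -3 ]
[ 0  2   2  |  -12 ]
[ 0  0  -4  |    8 ]
Back-substitution:
w = (8) / -4 = -2
v = (-12 - (2)*(-2)) / 2 = -4
u = (-3) / 1 = -3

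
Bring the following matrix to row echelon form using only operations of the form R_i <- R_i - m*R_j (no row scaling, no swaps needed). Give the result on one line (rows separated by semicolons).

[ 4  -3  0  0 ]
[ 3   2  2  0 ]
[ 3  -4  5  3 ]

REF = [4 -3 0 0; 0 17/4 2 0; 0 0 99/17 3]

Forward elimination:
R2 <- R2 - (3/4)*R1:  [    0  17/4     2     0 ]
R3 <- R3 - (3/4)*R1:  [    0  -7/4     5     3 ]
R3 <- R3 - (-7/17)*R2:  [     0      0  99/17      3 ]
Row echelon form:
[ 4    -3      0  0 ]
[ 0  17/4      2  0 ]
[ 0     0  99/17  3 ]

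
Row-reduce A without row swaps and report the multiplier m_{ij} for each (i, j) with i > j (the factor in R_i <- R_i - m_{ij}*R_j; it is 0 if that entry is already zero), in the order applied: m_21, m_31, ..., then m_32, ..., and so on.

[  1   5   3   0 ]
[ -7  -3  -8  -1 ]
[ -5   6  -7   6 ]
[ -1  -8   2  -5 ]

Forward elimination:
R2 <- R2 - (-7)*R1:  [  0  32  13  -1 ]
R3 <- R3 - (-5)*R1:  [  0  31   8   6 ]
R4 <- R4 - (-1)*R1:  [  0  -3   5  -5 ]
R3 <- R3 - (31/32)*R2:  [       0        0  -147/32   223/32 ]
R4 <- R4 - (-3/32)*R2:  [       0        0   199/32  -163/32 ]
R4 <- R4 - (-199/147)*R3:  [       0        0        0  638/147 ]
Multipliers (in order of application): m_{21} = -7, m_{31} = -5, m_{41} = -1, m_{32} = 31/32, m_{42} = -3/32, m_{43} = -199/147

multipliers: -7, -5, -1, 31/32, -3/32, -199/147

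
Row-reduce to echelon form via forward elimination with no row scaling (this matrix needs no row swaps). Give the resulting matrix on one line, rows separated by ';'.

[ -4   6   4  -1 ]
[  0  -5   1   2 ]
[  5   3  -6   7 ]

REF = [-4 6 4 -1; 0 -5 1 2; 0 0 11/10 199/20]

Forward elimination:
R3 <- R3 - (-5/4)*R1:  [    0  21/2    -1  23/4 ]
R3 <- R3 - (-21/10)*R2:  [      0       0   11/10  199/20 ]
Row echelon form:
[ -4   6      4      -1 ]
[  0  -5      1       2 ]
[  0   0  11/10  199/20 ]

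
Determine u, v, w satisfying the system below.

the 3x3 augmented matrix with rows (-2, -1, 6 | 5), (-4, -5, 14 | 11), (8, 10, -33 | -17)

Forward elimination on [A|b]:
R2 <- R2 - (2)*R1:  [  0  -3   2   1 ]
R3 <- R3 - (-4)*R1:  [  0   6  -9   3 ]
R3 <- R3 - (-2)*R2:  [  0   0  -5   5 ]
Row echelon form:
[ -2  -1   6  |  5 ]
[  0  -3   2  |  1 ]
[  0   0  -5  |  5 ]
Back-substitution:
w = (5) / -5 = -1
v = (1 - (2)*(-1)) / -3 = -1
u = (5 - (-1)*(-1) - (6)*(-1)) / -2 = -5

(-5, -1, -1)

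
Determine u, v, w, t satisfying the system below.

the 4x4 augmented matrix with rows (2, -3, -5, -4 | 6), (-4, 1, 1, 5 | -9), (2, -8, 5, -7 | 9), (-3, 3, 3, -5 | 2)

Forward elimination on [A|b]:
R2 <- R2 - (-2)*R1:  [  0  -5  -9  -3   3 ]
R3 <- R3 - (1)*R1:  [  0  -5  10  -3   3 ]
R4 <- R4 - (-3/2)*R1:  [    0  -3/2  -9/2   -11    11 ]
R3 <- R3 - (1)*R2:  [  0   0  19   0   0 ]
R4 <- R4 - (3/10)*R2:  [       0        0     -9/5  -101/10   101/10 ]
R4 <- R4 - (-9/95)*R3:  [       0        0        0  -101/10   101/10 ]
Row echelon form:
[ 2  -3  -5       -4  |       6 ]
[ 0  -5  -9       -3  |       3 ]
[ 0   0  19        0  |       0 ]
[ 0   0   0  -101/10  |  101/10 ]
Back-substitution:
t = (101/10) / (-101/10) = -1
w = (0) / 19 = 0
v = (3 - (-9)*(0) - (-3)*(-1)) / -5 = 0
u = (6 - (-3)*(0) - (-5)*(0) - (-4)*(-1)) / 2 = 1

(1, 0, 0, -1)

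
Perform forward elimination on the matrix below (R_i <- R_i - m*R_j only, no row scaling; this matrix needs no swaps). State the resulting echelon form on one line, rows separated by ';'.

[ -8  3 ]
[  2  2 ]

REF = [-8 3; 0 11/4]

Forward elimination:
R2 <- R2 - (-1/4)*R1:  [    0  11/4 ]
Row echelon form:
[ -8     3 ]
[  0  11/4 ]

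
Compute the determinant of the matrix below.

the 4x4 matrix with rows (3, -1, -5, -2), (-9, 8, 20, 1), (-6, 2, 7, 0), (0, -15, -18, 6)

Forward elimination:
R2 <- R2 - (-3)*R1:  [  0   5   5  -5 ]
R3 <- R3 - (-2)*R1:  [  0   0  -3  -4 ]
R4 <- R4 - (-3)*R2:  [  0   0  -3  -9 ]
R4 <- R4 - (1)*R3:  [  0   0   0  -5 ]
Upper-triangular form:
[ 3  -1  -5  -2 ]
[ 0   5   5  -5 ]
[ 0   0  -3  -4 ]
[ 0   0   0  -5 ]
det(A) = (-1)^0 * (3) * (5) * (-3) * (-5) = 225  (0 row swaps -> sign +1)

det(A) = 225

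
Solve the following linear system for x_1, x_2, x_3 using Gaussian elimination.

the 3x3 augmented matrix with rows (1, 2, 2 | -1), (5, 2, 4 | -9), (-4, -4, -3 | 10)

Forward elimination on [A|b]:
R2 <- R2 - (5)*R1:  [  0  -8  -6  -4 ]
R3 <- R3 - (-4)*R1:  [ 0  4  5  6 ]
R3 <- R3 - (-1/2)*R2:  [ 0  0  2  4 ]
Row echelon form:
[ 1   2   2  |  -1 ]
[ 0  -8  -6  |  -4 ]
[ 0   0   2  |   4 ]
Back-substitution:
x_3 = (4) / 2 = 2
x_2 = (-4 - (-6)*(2)) / -8 = -1
x_1 = (-1 - (2)*(-1) - (2)*(2)) / 1 = -3

(-3, -1, 2)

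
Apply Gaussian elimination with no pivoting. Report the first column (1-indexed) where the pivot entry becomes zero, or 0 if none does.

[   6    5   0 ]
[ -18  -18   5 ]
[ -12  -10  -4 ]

Naive forward elimination:
R2 <- R2 - (-3)*R1:  [  0  -3   5 ]
R3 <- R3 - (-2)*R1:  [  0   0  -4 ]
All pivots nonzero; naive elimination completes without hitting a zero pivot.

first zero-pivot column = 0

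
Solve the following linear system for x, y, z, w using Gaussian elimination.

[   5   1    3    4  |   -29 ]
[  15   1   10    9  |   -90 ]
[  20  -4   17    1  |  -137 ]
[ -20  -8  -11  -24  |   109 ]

Forward elimination on [A|b]:
R2 <- R2 - (3)*R1:  [  0  -2   1  -3  -3 ]
R3 <- R3 - (4)*R1:  [   0   -8    5  -15  -21 ]
R4 <- R4 - (-4)*R1:  [  0  -4   1  -8  -7 ]
R3 <- R3 - (4)*R2:  [  0   0   1  -3  -9 ]
R4 <- R4 - (2)*R2:  [  0   0  -1  -2  -1 ]
R4 <- R4 - (-1)*R3:  [   0    0    0   -5  -10 ]
Row echelon form:
[ 5   1  3   4  |  -29 ]
[ 0  -2  1  -3  |   -3 ]
[ 0   0  1  -3  |   -9 ]
[ 0   0  0  -5  |  -10 ]
Back-substitution:
w = (-10) / -5 = 2
z = (-9 - (-3)*(2)) / 1 = -3
y = (-3 - (1)*(-3) - (-3)*(2)) / -2 = -3
x = (-29 - (1)*(-3) - (3)*(-3) - (4)*(2)) / 5 = -5

(-5, -3, -3, 2)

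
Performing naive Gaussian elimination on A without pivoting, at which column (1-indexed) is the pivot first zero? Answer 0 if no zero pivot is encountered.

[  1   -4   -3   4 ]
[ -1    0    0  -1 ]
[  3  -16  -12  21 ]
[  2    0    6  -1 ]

first zero-pivot column = 3

Naive forward elimination:
R2 <- R2 - (-1)*R1:  [  0  -4  -3   3 ]
R3 <- R3 - (3)*R1:  [  0  -4  -3   9 ]
R4 <- R4 - (2)*R1:  [  0   8  12  -9 ]
R3 <- R3 - (1)*R2:  [ 0  0  0  6 ]
R4 <- R4 - (-2)*R2:  [  0   0   6  -3 ]
Matrix at this point:
[ 1  -4  -3   4 ]
[ 0  -4  -3   3 ]
[ 0   0   0   6 ]
[ 0   0   6  -3 ]
Pivot entry (3,3) is zero but row 4 has 6 in column 3 -> naive elimination stops; a row interchange (e.g. R3 <-> R4) would be required here.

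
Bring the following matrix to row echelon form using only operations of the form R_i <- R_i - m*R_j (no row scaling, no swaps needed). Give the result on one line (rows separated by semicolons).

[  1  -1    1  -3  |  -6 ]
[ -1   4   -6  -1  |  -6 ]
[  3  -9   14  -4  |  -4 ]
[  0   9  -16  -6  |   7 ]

REF = [1 -1 1 -3 -6; 0 3 -5 -4 -12; 0 0 1 -3 -10; 0 0 0 3 33]

Forward elimination:
R2 <- R2 - (-1)*R1:  [   0    3   -5   -4  -12 ]
R3 <- R3 - (3)*R1:  [  0  -6  11   5  14 ]
R3 <- R3 - (-2)*R2:  [   0    0    1   -3  -10 ]
R4 <- R4 - (3)*R2:  [  0   0  -1   6  43 ]
R4 <- R4 - (-1)*R3:  [  0   0   0   3  33 ]
Row echelon form:
[ 1  -1   1  -3  |   -6 ]
[ 0   3  -5  -4  |  -12 ]
[ 0   0   1  -3  |  -10 ]
[ 0   0   0   3  |   33 ]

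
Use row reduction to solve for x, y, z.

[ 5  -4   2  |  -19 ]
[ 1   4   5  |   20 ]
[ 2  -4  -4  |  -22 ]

Forward elimination on [A|b]:
R2 <- R2 - (1/5)*R1:  [     0   24/5   23/5  119/5 ]
R3 <- R3 - (2/5)*R1:  [     0  -12/5  -24/5  -72/5 ]
R3 <- R3 - (-1/2)*R2:  [    0     0  -5/2  -5/2 ]
Row echelon form:
[ 5    -4     2  |    -19 ]
[ 0  24/5  23/5  |  119/5 ]
[ 0     0  -5/2  |   -5/2 ]
Back-substitution:
z = (-5/2) / (-5/2) = 1
y = (119/5 - (23/5)*(1)) / (24/5) = 4
x = (-19 - (-4)*(4) - (2)*(1)) / 5 = -1

(-1, 4, 1)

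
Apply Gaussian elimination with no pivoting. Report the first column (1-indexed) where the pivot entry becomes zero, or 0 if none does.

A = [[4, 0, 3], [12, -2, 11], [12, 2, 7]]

Naive forward elimination:
R2 <- R2 - (3)*R1:  [  0  -2   2 ]
R3 <- R3 - (3)*R1:  [  0   2  -2 ]
R3 <- R3 - (-1)*R2:  [ 0  0  0 ]
Matrix at this point:
[ 4   0  3 ]
[ 0  -2  2 ]
[ 0   0  0 ]
Pivot entry (3,3) in the last row is zero and there are no rows below to swap with -> zero pivot in column 3 (A is singular).

first zero-pivot column = 3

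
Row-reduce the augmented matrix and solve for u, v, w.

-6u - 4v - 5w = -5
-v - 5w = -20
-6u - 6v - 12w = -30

(0, -5, 5)

Forward elimination on [A|b]:
R3 <- R3 - (1)*R1:  [   0   -2   -7  -25 ]
R3 <- R3 - (2)*R2:  [  0   0   3  15 ]
Row echelon form:
[ -6  -4  -5  |   -5 ]
[  0  -1  -5  |  -20 ]
[  0   0   3  |   15 ]
Back-substitution:
w = (15) / 3 = 5
v = (-20 - (-5)*(5)) / -1 = -5
u = (-5 - (-4)*(-5) - (-5)*(5)) / -6 = 0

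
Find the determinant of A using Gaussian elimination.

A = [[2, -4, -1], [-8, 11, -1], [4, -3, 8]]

det(A) = -50

Forward elimination:
R2 <- R2 - (-4)*R1:  [  0  -5  -5 ]
R3 <- R3 - (2)*R1:  [  0   5  10 ]
R3 <- R3 - (-1)*R2:  [ 0  0  5 ]
Upper-triangular form:
[ 2  -4  -1 ]
[ 0  -5  -5 ]
[ 0   0   5 ]
det(A) = (-1)^0 * (2) * (-5) * (5) = -50  (0 row swaps -> sign +1)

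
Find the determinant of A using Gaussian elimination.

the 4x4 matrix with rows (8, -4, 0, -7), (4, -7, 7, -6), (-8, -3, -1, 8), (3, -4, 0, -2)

det(A) = 180

Forward elimination:
R2 <- R2 - (1/2)*R1:  [    0    -5     7  -5/2 ]
R3 <- R3 - (-1)*R1:  [  0  -7  -1   1 ]
R4 <- R4 - (3/8)*R1:  [    0  -5/2     0   5/8 ]
R3 <- R3 - (7/5)*R2:  [     0      0  -54/5    9/2 ]
R4 <- R4 - (1/2)*R2:  [    0     0  -7/2  15/8 ]
R4 <- R4 - (35/108)*R3:  [    0     0     0  5/12 ]
Upper-triangular form:
[ 8  -4      0    -7 ]
[ 0  -5      7  -5/2 ]
[ 0   0  -54/5   9/2 ]
[ 0   0      0  5/12 ]
det(A) = (-1)^0 * (8) * (-5) * (-54/5) * (5/12) = 180  (0 row swaps -> sign +1)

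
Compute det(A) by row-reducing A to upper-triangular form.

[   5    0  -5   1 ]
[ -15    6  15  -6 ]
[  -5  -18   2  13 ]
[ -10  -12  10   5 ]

Forward elimination:
R2 <- R2 - (-3)*R1:  [  0   6   0  -3 ]
R3 <- R3 - (-1)*R1:  [   0  -18   -3   14 ]
R4 <- R4 - (-2)*R1:  [   0  -12    0    7 ]
R3 <- R3 - (-3)*R2:  [  0   0  -3   5 ]
R4 <- R4 - (-2)*R2:  [ 0  0  0  1 ]
Upper-triangular form:
[ 5  0  -5   1 ]
[ 0  6   0  -3 ]
[ 0  0  -3   5 ]
[ 0  0   0   1 ]
det(A) = (-1)^0 * (5) * (6) * (-3) * (1) = -90  (0 row swaps -> sign +1)

det(A) = -90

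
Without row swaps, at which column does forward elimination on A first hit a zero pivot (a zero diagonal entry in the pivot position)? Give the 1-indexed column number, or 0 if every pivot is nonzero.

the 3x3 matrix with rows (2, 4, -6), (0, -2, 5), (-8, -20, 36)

Naive forward elimination:
R3 <- R3 - (-4)*R1:  [  0  -4  12 ]
R3 <- R3 - (2)*R2:  [ 0  0  2 ]
All pivots nonzero; naive elimination completes without hitting a zero pivot.

first zero-pivot column = 0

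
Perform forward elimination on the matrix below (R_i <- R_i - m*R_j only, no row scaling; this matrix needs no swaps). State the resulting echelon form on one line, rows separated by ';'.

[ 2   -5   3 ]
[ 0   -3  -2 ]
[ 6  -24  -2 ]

Forward elimination:
R3 <- R3 - (3)*R1:  [   0   -9  -11 ]
R3 <- R3 - (3)*R2:  [  0   0  -5 ]
Row echelon form:
[ 2  -5   3 ]
[ 0  -3  -2 ]
[ 0   0  -5 ]

REF = [2 -5 3; 0 -3 -2; 0 0 -5]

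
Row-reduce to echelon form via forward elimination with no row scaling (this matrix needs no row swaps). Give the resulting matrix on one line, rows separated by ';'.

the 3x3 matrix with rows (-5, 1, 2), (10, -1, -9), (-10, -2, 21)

Forward elimination:
R2 <- R2 - (-2)*R1:  [  0   1  -5 ]
R3 <- R3 - (2)*R1:  [  0  -4  17 ]
R3 <- R3 - (-4)*R2:  [  0   0  -3 ]
Row echelon form:
[ -5  1   2 ]
[  0  1  -5 ]
[  0  0  -3 ]

REF = [-5 1 2; 0 1 -5; 0 0 -3]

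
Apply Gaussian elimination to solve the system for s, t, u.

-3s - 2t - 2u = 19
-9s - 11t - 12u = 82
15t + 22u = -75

(-3, -5, 0)

Forward elimination on [A|b]:
R2 <- R2 - (3)*R1:  [  0  -5  -6  25 ]
R3 <- R3 - (-3)*R2:  [ 0  0  4  0 ]
Row echelon form:
[ -3  -2  -2  |  19 ]
[  0  -5  -6  |  25 ]
[  0   0   4  |   0 ]
Back-substitution:
u = (0) / 4 = 0
t = (25 - (-6)*(0)) / -5 = -5
s = (19 - (-2)*(-5) - (-2)*(0)) / -3 = -3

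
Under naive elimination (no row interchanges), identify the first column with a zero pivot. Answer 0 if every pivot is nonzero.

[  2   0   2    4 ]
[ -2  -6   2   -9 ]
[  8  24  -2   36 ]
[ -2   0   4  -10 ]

first zero-pivot column = 0

Naive forward elimination:
R2 <- R2 - (-1)*R1:  [  0  -6   4  -5 ]
R3 <- R3 - (4)*R1:  [   0   24  -10   20 ]
R4 <- R4 - (-1)*R1:  [  0   0   6  -6 ]
R3 <- R3 - (-4)*R2:  [ 0  0  6  0 ]
R4 <- R4 - (1)*R3:  [  0   0   0  -6 ]
All pivots nonzero; naive elimination completes without hitting a zero pivot.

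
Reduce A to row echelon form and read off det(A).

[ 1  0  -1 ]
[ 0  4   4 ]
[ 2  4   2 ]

Forward elimination:
R3 <- R3 - (2)*R1:  [ 0  4  4 ]
R3 <- R3 - (1)*R2:  [ 0  0  0 ]
Upper-triangular form:
[ 1  0  -1 ]
[ 0  4   4 ]
[ 0  0   0 ]
det(A) = (-1)^0 * (1) * (4) * (0) = 0  (0 row swaps -> sign +1)

det(A) = 0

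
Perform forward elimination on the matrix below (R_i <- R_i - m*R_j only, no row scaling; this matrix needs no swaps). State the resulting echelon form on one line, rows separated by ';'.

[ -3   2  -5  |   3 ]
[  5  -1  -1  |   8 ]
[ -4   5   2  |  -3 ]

Forward elimination:
R2 <- R2 - (-5/3)*R1:  [     0    7/3  -28/3     13 ]
R3 <- R3 - (4/3)*R1:  [    0   7/3  26/3    -7 ]
R3 <- R3 - (1)*R2:  [   0    0   18  -20 ]
Row echelon form:
[ -3    2     -5  |    3 ]
[  0  7/3  -28/3  |   13 ]
[  0    0     18  |  -20 ]

REF = [-3 2 -5 3; 0 7/3 -28/3 13; 0 0 18 -20]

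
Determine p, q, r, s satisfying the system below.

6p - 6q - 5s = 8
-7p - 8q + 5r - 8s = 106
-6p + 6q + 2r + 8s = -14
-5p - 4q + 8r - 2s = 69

(-5, -3, 3, -4)

Forward elimination on [A|b]:
R2 <- R2 - (-7/6)*R1:  [     0    -15      5  -83/6  346/3 ]
R3 <- R3 - (-1)*R1:  [  0   0   2   3  -6 ]
R4 <- R4 - (-5/6)*R1:  [     0     -9      8  -37/6  227/3 ]
R4 <- R4 - (3/5)*R2:  [     0      0      5  32/15  97/15 ]
R4 <- R4 - (5/2)*R3:  [       0        0        0  -161/30   322/15 ]
Row echelon form:
[ 6   -6  0       -5  |       8 ]
[ 0  -15  5    -83/6  |   346/3 ]
[ 0    0  2        3  |      -6 ]
[ 0    0  0  -161/30  |  322/15 ]
Back-substitution:
s = (322/15) / (-161/30) = -4
r = (-6 - (3)*(-4)) / 2 = 3
q = (346/3 - (5)*(3) - (-83/6)*(-4)) / -15 = -3
p = (8 - (-6)*(-3) - (-5)*(-4)) / 6 = -5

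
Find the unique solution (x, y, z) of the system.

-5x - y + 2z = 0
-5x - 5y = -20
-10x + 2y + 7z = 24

Forward elimination on [A|b]:
R2 <- R2 - (1)*R1:  [   0   -4   -2  -20 ]
R3 <- R3 - (2)*R1:  [  0   4   3  24 ]
R3 <- R3 - (-1)*R2:  [ 0  0  1  4 ]
Row echelon form:
[ -5  -1   2  |    0 ]
[  0  -4  -2  |  -20 ]
[  0   0   1  |    4 ]
Back-substitution:
z = (4) / 1 = 4
y = (-20 - (-2)*(4)) / -4 = 3
x = (0 - (-1)*(3) - (2)*(4)) / -5 = 1

(1, 3, 4)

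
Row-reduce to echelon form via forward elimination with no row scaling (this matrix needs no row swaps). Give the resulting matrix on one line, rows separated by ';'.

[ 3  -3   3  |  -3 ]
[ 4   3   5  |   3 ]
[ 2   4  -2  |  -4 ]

Forward elimination:
R2 <- R2 - (4/3)*R1:  [ 0  7  1  7 ]
R3 <- R3 - (2/3)*R1:  [  0   6  -4  -2 ]
R3 <- R3 - (6/7)*R2:  [     0      0  -34/7     -8 ]
Row echelon form:
[ 3  -3      3  |  -3 ]
[ 0   7      1  |   7 ]
[ 0   0  -34/7  |  -8 ]

REF = [3 -3 3 -3; 0 7 1 7; 0 0 -34/7 -8]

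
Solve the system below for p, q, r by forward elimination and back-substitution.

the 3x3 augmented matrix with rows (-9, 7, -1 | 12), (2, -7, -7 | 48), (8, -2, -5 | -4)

Forward elimination on [A|b]:
R2 <- R2 - (-2/9)*R1:  [     0  -49/9  -65/9  152/3 ]
R3 <- R3 - (-8/9)*R1:  [     0   38/9  -53/9   20/3 ]
R3 <- R3 - (-38/49)*R2:  [       0        0  -563/49  2252/49 ]
Row echelon form:
[ -9      7       -1  |       12 ]
[  0  -49/9    -65/9  |    152/3 ]
[  0      0  -563/49  |  2252/49 ]
Back-substitution:
r = (2252/49) / (-563/49) = -4
q = (152/3 - (-65/9)*(-4)) / (-49/9) = -4
p = (12 - (7)*(-4) - (-1)*(-4)) / -9 = -4

(-4, -4, -4)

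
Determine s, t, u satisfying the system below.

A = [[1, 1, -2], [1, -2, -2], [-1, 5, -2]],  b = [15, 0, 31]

(2, 5, -4)

Forward elimination on [A|b]:
R2 <- R2 - (1)*R1:  [   0   -3    0  -15 ]
R3 <- R3 - (-1)*R1:  [  0   6  -4  46 ]
R3 <- R3 - (-2)*R2:  [  0   0  -4  16 ]
Row echelon form:
[ 1   1  -2  |   15 ]
[ 0  -3   0  |  -15 ]
[ 0   0  -4  |   16 ]
Back-substitution:
u = (16) / -4 = -4
t = (-15) / -3 = 5
s = (15 - (1)*(5) - (-2)*(-4)) / 1 = 2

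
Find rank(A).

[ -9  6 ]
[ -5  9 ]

Row reduction:
R2 <- R2 - (5/9)*R1:  [    0  17/3 ]
Row echelon form:
[ -9     6 ]
[  0  17/3 ]
Nonzero rows / pivot columns: 2

rank(A) = 2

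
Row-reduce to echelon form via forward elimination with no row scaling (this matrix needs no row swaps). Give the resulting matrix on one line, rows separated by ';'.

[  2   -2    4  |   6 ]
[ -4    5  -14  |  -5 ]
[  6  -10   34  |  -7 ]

Forward elimination:
R2 <- R2 - (-2)*R1:  [  0   1  -6   7 ]
R3 <- R3 - (3)*R1:  [   0   -4   22  -25 ]
R3 <- R3 - (-4)*R2:  [  0   0  -2   3 ]
Row echelon form:
[ 2  -2   4  |  6 ]
[ 0   1  -6  |  7 ]
[ 0   0  -2  |  3 ]

REF = [2 -2 4 6; 0 1 -6 7; 0 0 -2 3]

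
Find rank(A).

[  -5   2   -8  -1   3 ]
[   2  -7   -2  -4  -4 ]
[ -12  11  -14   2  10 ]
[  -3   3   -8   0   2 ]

Row reduction:
R2 <- R2 - (-2/5)*R1:  [     0  -31/5  -26/5  -22/5  -14/5 ]
R3 <- R3 - (12/5)*R1:  [    0  31/5  26/5  22/5  14/5 ]
R4 <- R4 - (3/5)*R1:  [     0    9/5  -16/5    3/5    1/5 ]
R3 <- R3 - (-1)*R2:  [ 0  0  0  0  0 ]
R4 <- R4 - (-9/31)*R2:  [       0        0  -146/31   -21/31   -19/31 ]
R3 <-> R4   (pivot in column 3 was zero)
[ -5      2       -8      -1       3 ]
[  0  -31/5    -26/5   -22/5   -14/5 ]
[  0      0  -146/31  -21/31  -19/31 ]
[  0      0        0       0       0 ]
Row echelon form:
[ -5      2       -8      -1       3 ]
[  0  -31/5    -26/5   -22/5   -14/5 ]
[  0      0  -146/31  -21/31  -19/31 ]
[  0      0        0       0       0 ]
Nonzero rows / pivot columns: 3

rank(A) = 3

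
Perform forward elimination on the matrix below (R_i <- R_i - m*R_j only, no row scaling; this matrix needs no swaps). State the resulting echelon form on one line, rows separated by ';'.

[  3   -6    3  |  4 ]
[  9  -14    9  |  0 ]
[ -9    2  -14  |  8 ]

Forward elimination:
R2 <- R2 - (3)*R1:  [   0    4    0  -12 ]
R3 <- R3 - (-3)*R1:  [   0  -16   -5   20 ]
R3 <- R3 - (-4)*R2:  [   0    0   -5  -28 ]
Row echelon form:
[ 3  -6   3  |    4 ]
[ 0   4   0  |  -12 ]
[ 0   0  -5  |  -28 ]

REF = [3 -6 3 4; 0 4 0 -12; 0 0 -5 -28]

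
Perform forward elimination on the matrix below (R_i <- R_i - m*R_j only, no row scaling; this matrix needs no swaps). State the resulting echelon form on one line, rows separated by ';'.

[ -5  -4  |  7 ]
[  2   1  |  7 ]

REF = [-5 -4 7; 0 -3/5 49/5]

Forward elimination:
R2 <- R2 - (-2/5)*R1:  [    0  -3/5  49/5 ]
Row echelon form:
[ -5    -4  |     7 ]
[  0  -3/5  |  49/5 ]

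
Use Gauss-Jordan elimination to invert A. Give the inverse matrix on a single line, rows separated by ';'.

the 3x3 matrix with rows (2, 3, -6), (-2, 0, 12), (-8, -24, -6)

Gauss-Jordan on [A | I]:
R1 <- (1/2)*R1:  [   1  3/2   -3  |  1/2    0    0 ]
R2 <- R2 - (-2)*R1:  [ 0  3  6  |  1  1  0 ]
R3 <- R3 - (-8)*R1:  [   0  -12  -30  |    4    0    1 ]
R2 <- (1/3)*R2:  [   0    1    2  |  1/3  1/3    0 ]
R1 <- R1 - (3/2)*R2:  [    1     0    -6  |     0  -1/2     0 ]
R3 <- R3 - (-12)*R2:  [  0   0  -6  |   8   4   1 ]
R3 <- (1/-6)*R3:  [    0     0     1  |  -4/3  -2/3  -1/6 ]
R1 <- R1 - (-6)*R3:  [    1     0     0  |    -8  -9/2    -1 ]
R2 <- R2 - (2)*R3:  [   0    1    0  |    3  5/3  1/3 ]
Right block of [I | A^{-1}] is the inverse:
[   -8  -9/2    -1 ]
[    3   5/3   1/3 ]
[ -4/3  -2/3  -1/6 ]

inverse = [-8 -9/2 -1; 3 5/3 1/3; -4/3 -2/3 -1/6]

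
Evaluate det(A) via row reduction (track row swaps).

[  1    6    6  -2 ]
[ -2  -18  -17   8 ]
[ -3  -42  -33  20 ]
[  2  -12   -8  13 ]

Forward elimination:
R2 <- R2 - (-2)*R1:  [  0  -6  -5   4 ]
R3 <- R3 - (-3)*R1:  [   0  -24  -15   14 ]
R4 <- R4 - (2)*R1:  [   0  -24  -20   17 ]
R3 <- R3 - (4)*R2:  [  0   0   5  -2 ]
R4 <- R4 - (4)*R2:  [ 0  0  0  1 ]
Upper-triangular form:
[ 1   6   6  -2 ]
[ 0  -6  -5   4 ]
[ 0   0   5  -2 ]
[ 0   0   0   1 ]
det(A) = (-1)^0 * (1) * (-6) * (5) * (1) = -30  (0 row swaps -> sign +1)

det(A) = -30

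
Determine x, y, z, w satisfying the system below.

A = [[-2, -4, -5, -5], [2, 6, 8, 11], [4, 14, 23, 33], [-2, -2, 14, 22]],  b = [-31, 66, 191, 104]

Forward elimination on [A|b]:
R2 <- R2 - (-1)*R1:  [  0   2   3   6  35 ]
R3 <- R3 - (-2)*R1:  [   0    6   13   23  129 ]
R4 <- R4 - (1)*R1:  [   0    2   19   27  135 ]
R3 <- R3 - (3)*R2:  [  0   0   4   5  24 ]
R4 <- R4 - (1)*R2:  [   0    0   16   21  100 ]
R4 <- R4 - (4)*R3:  [ 0  0  0  1  4 ]
Row echelon form:
[ -2  -4  -5  -5  |  -31 ]
[  0   2   3   6  |   35 ]
[  0   0   4   5  |   24 ]
[  0   0   0   1  |    4 ]
Back-substitution:
w = (4) / 1 = 4
z = (24 - (5)*(4)) / 4 = 1
y = (35 - (3)*(1) - (6)*(4)) / 2 = 4
x = (-31 - (-4)*(4) - (-5)*(1) - (-5)*(4)) / -2 = -5

(-5, 4, 1, 4)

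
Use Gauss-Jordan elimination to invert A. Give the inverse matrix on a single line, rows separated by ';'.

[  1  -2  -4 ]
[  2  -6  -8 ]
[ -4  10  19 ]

inverse = [17/3 1/3 4/3; 1 -1/2 0; 2/3 1/3 1/3]

Gauss-Jordan on [A | I]:
R2 <- R2 - (2)*R1:  [  0  -2   0  |  -2   1   0 ]
R3 <- R3 - (-4)*R1:  [ 0  2  3  |  4  0  1 ]
R2 <- (1/-2)*R2:  [    0     1     0  |     1  -1/2     0 ]
R1 <- R1 - (-2)*R2:  [  1   0  -4  |   3  -1   0 ]
R3 <- R3 - (2)*R2:  [ 0  0  3  |  2  1  1 ]
R3 <- (1/3)*R3:  [   0    0    1  |  2/3  1/3  1/3 ]
R1 <- R1 - (-4)*R3:  [    1     0     0  |  17/3   1/3   4/3 ]
Right block of [I | A^{-1}] is the inverse:
[ 17/3   1/3  4/3 ]
[    1  -1/2    0 ]
[  2/3   1/3  1/3 ]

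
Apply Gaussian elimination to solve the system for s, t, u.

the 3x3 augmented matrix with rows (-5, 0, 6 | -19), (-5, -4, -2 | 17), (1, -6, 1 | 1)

Forward elimination on [A|b]:
R2 <- R2 - (1)*R1:  [  0  -4  -8  36 ]
R3 <- R3 - (-1/5)*R1:  [     0     -6   11/5  -14/5 ]
R3 <- R3 - (3/2)*R2:  [      0       0    71/5  -284/5 ]
Row echelon form:
[ -5   0     6  |     -19 ]
[  0  -4    -8  |      36 ]
[  0   0  71/5  |  -284/5 ]
Back-substitution:
u = (-284/5) / (71/5) = -4
t = (36 - (-8)*(-4)) / -4 = -1
s = (-19 - (6)*(-4)) / -5 = -1

(-1, -1, -4)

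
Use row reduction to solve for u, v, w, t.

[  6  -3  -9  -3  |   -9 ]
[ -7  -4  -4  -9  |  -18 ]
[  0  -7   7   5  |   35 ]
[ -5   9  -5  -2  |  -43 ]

(2, -2, 3, 0)

Forward elimination on [A|b]:
R2 <- R2 - (-7/6)*R1:  [     0  -15/2  -29/2  -25/2  -57/2 ]
R4 <- R4 - (-5/6)*R1:  [      0    13/2   -25/2    -9/2  -101/2 ]
R3 <- R3 - (14/15)*R2:  [      0       0  308/15    50/3   308/5 ]
R4 <- R4 - (-13/15)*R2:  [       0        0  -376/15    -46/3   -376/5 ]
R4 <- R4 - (-94/77)*R3:  [      0       0       0  386/77       0 ]
Row echelon form:
[ 6     -3      -9      -3  |     -9 ]
[ 0  -15/2   -29/2   -25/2  |  -57/2 ]
[ 0      0  308/15    50/3  |  308/5 ]
[ 0      0       0  386/77  |      0 ]
Back-substitution:
t = (0) / (386/77) = 0
w = (308/5 - (50/3)*(0)) / (308/15) = 3
v = (-57/2 - (-29/2)*(3) - (-25/2)*(0)) / (-15/2) = -2
u = (-9 - (-3)*(-2) - (-9)*(3) - (-3)*(0)) / 6 = 2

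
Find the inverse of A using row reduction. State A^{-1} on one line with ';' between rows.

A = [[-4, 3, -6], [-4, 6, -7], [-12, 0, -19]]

Gauss-Jordan on [A | I]:
R1 <- (1/-4)*R1:  [    1  -3/4   3/2  |  -1/4     0     0 ]
R2 <- R2 - (-4)*R1:  [  0   3  -1  |  -1   1   0 ]
R3 <- R3 - (-12)*R1:  [  0  -9  -1  |  -3   0   1 ]
R2 <- (1/3)*R2:  [    0     1  -1/3  |  -1/3   1/3     0 ]
R1 <- R1 - (-3/4)*R2:  [    1     0   5/4  |  -1/2   1/4     0 ]
R3 <- R3 - (-9)*R2:  [  0   0  -4  |  -6   3   1 ]
R3 <- (1/-4)*R3:  [    0     0     1  |   3/2  -3/4  -1/4 ]
R1 <- R1 - (5/4)*R3:  [     1      0      0  |  -19/8  19/16   5/16 ]
R2 <- R2 - (-1/3)*R3:  [     0      1      0  |    1/6   1/12  -1/12 ]
Right block of [I | A^{-1}] is the inverse:
[ -19/8  19/16   5/16 ]
[   1/6   1/12  -1/12 ]
[   3/2   -3/4   -1/4 ]

inverse = [-19/8 19/16 5/16; 1/6 1/12 -1/12; 3/2 -3/4 -1/4]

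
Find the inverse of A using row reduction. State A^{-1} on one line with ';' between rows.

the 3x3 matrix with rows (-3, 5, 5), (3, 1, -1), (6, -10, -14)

inverse = [-1/3 5/18 -5/36; 1/2 1/6 1/6; -1/2 0 -1/4]

Gauss-Jordan on [A | I]:
R1 <- (1/-3)*R1:  [    1  -5/3  -5/3  |  -1/3     0     0 ]
R2 <- R2 - (3)*R1:  [ 0  6  4  |  1  1  0 ]
R3 <- R3 - (6)*R1:  [  0   0  -4  |   2   0   1 ]
R2 <- (1/6)*R2:  [   0    1  2/3  |  1/6  1/6    0 ]
R1 <- R1 - (-5/3)*R2:  [     1      0   -5/9  |  -1/18   5/18      0 ]
R3 <- (1/-4)*R3:  [    0     0     1  |  -1/2     0  -1/4 ]
R1 <- R1 - (-5/9)*R3:  [     1      0      0  |   -1/3   5/18  -5/36 ]
R2 <- R2 - (2/3)*R3:  [   0    1    0  |  1/2  1/6  1/6 ]
Right block of [I | A^{-1}] is the inverse:
[ -1/3  5/18  -5/36 ]
[  1/2   1/6    1/6 ]
[ -1/2     0   -1/4 ]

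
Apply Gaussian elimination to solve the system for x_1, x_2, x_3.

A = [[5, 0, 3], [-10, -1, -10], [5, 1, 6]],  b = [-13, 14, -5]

(-5, -4, 4)

Forward elimination on [A|b]:
R2 <- R2 - (-2)*R1:  [   0   -1   -4  -12 ]
R3 <- R3 - (1)*R1:  [ 0  1  3  8 ]
R3 <- R3 - (-1)*R2:  [  0   0  -1  -4 ]
Row echelon form:
[ 5   0   3  |  -13 ]
[ 0  -1  -4  |  -12 ]
[ 0   0  -1  |   -4 ]
Back-substitution:
x_3 = (-4) / -1 = 4
x_2 = (-12 - (-4)*(4)) / -1 = -4
x_1 = (-13 - (3)*(4)) / 5 = -5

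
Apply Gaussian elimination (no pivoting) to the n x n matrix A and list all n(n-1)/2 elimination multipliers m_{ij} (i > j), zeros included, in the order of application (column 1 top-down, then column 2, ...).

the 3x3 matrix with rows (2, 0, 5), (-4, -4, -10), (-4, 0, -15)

Forward elimination:
R2 <- R2 - (-2)*R1:  [  0  -4   0 ]
R3 <- R3 - (-2)*R1:  [  0   0  -5 ]
R3: entry in column 2 is already 0 -> m_{32} = 0 (no row operation needed)
Multipliers (in order of application): m_{21} = -2, m_{31} = -2, m_{32} = 0

multipliers: -2, -2, 0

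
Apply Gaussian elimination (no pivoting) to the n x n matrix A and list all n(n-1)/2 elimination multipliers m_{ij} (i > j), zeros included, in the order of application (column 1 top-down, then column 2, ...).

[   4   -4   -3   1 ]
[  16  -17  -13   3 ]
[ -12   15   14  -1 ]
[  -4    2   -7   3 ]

Forward elimination:
R2 <- R2 - (4)*R1:  [  0  -1  -1  -1 ]
R3 <- R3 - (-3)*R1:  [ 0  3  5  2 ]
R4 <- R4 - (-1)*R1:  [   0   -2  -10    4 ]
R3 <- R3 - (-3)*R2:  [  0   0   2  -1 ]
R4 <- R4 - (2)*R2:  [  0   0  -8   6 ]
R4 <- R4 - (-4)*R3:  [ 0  0  0  2 ]
Multipliers (in order of application): m_{21} = 4, m_{31} = -3, m_{41} = -1, m_{32} = -3, m_{42} = 2, m_{43} = -4

multipliers: 4, -3, -1, -3, 2, -4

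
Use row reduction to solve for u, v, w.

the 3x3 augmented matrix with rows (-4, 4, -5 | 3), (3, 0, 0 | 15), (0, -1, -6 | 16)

(5, 2, -3)

Forward elimination on [A|b]:
R2 <- R2 - (-3/4)*R1:  [     0      3  -15/4   69/4 ]
R3 <- R3 - (-1/3)*R2:  [     0      0  -29/4   87/4 ]
Row echelon form:
[ -4  4     -5  |     3 ]
[  0  3  -15/4  |  69/4 ]
[  0  0  -29/4  |  87/4 ]
Back-substitution:
w = (87/4) / (-29/4) = -3
v = (69/4 - (-15/4)*(-3)) / 3 = 2
u = (3 - (4)*(2) - (-5)*(-3)) / -4 = 5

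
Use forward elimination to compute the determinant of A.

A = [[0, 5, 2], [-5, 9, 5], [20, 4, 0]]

Forward elimination:
R1 <-> R2   (pivot in column 1 was zero)
[ -5  9  5 ]
[  0  5  2 ]
[ 20  4  0 ]
R3 <- R3 - (-4)*R1:  [  0  40  20 ]
R3 <- R3 - (8)*R2:  [ 0  0  4 ]
Upper-triangular form:
[ -5  9  5 ]
[  0  5  2 ]
[  0  0  4 ]
det(A) = (-1)^1 * (-5) * (5) * (4) = 100  (1 row swap -> sign -1)

det(A) = 100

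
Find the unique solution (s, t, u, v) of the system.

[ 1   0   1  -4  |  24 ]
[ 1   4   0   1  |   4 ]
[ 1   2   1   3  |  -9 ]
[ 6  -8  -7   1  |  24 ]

(5, 1, -1, -5)

Forward elimination on [A|b]:
R2 <- R2 - (1)*R1:  [   0    4   -1    5  -20 ]
R3 <- R3 - (1)*R1:  [   0    2    0    7  -33 ]
R4 <- R4 - (6)*R1:  [    0    -8   -13    25  -120 ]
R3 <- R3 - (1/2)*R2:  [   0    0  1/2  9/2  -23 ]
R4 <- R4 - (-2)*R2:  [    0     0   -15    35  -160 ]
R4 <- R4 - (-30)*R3:  [    0     0     0   170  -850 ]
Row echelon form:
[ 1  0    1   -4  |    24 ]
[ 0  4   -1    5  |   -20 ]
[ 0  0  1/2  9/2  |   -23 ]
[ 0  0    0  170  |  -850 ]
Back-substitution:
v = (-850) / 170 = -5
u = (-23 - (9/2)*(-5)) / (1/2) = -1
t = (-20 - (-1)*(-1) - (5)*(-5)) / 4 = 1
s = (24 - (1)*(-1) - (-4)*(-5)) / 1 = 5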